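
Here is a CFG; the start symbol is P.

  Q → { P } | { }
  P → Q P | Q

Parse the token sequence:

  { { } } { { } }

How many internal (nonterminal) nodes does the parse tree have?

[P [Q { [P [Q { }]] }] [P [Q { [P [Q { }]] }]]]

8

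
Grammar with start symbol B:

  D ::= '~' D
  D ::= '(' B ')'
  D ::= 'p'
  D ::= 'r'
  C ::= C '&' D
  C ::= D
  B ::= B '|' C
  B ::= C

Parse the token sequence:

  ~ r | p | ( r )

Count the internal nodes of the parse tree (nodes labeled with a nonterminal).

[B [B [B [C [D ~ [D r]]]] | [C [D p]]] | [C [D ( [B [C [D r]]] )]]]

13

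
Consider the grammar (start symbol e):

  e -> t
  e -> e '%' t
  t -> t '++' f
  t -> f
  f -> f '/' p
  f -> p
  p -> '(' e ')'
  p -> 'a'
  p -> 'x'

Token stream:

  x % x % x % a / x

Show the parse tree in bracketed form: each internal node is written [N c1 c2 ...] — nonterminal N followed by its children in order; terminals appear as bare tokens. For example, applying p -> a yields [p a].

e
e % t
e % t % t
e % t % t % t
t % t % t % t
f % t % t % t
p % t % t % t
x % t % t % t
x % f % t % t
x % p % t % t
x % x % t % t
x % x % f % t
x % x % p % t
x % x % x % t
x % x % x % f
x % x % x % f / p
x % x % x % p / p
x % x % x % a / p
x % x % x % a / x

[e [e [e [e [t [f [p x]]]] % [t [f [p x]]]] % [t [f [p x]]]] % [t [f [f [p a]] / [p x]]]]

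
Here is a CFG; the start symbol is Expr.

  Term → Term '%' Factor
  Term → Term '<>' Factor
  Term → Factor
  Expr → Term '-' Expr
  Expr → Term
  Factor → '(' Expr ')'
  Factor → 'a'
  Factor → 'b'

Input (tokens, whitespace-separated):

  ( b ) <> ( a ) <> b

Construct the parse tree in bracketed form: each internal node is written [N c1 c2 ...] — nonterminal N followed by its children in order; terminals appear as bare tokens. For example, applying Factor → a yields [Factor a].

Expr
Term
Term <> Factor
Term <> Factor <> Factor
Factor <> Factor <> Factor
( Expr ) <> Factor <> Factor
( Term ) <> Factor <> Factor
( Factor ) <> Factor <> Factor
( b ) <> Factor <> Factor
( b ) <> ( Expr ) <> Factor
( b ) <> ( Term ) <> Factor
( b ) <> ( Factor ) <> Factor
( b ) <> ( a ) <> Factor
( b ) <> ( a ) <> b

[Expr [Term [Term [Term [Factor ( [Expr [Term [Factor b]]] )]] <> [Factor ( [Expr [Term [Factor a]]] )]] <> [Factor b]]]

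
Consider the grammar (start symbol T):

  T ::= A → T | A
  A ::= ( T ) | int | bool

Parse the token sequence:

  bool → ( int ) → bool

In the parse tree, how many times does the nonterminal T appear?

4

[T [A bool] → [T [A ( [T [A int]] )] → [T [A bool]]]]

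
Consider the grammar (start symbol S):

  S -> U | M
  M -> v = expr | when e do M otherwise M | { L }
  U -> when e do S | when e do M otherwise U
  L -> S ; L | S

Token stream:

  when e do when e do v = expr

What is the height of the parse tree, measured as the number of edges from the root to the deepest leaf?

[S [U when e do [S [U when e do [S [M v = expr]]]]]]

6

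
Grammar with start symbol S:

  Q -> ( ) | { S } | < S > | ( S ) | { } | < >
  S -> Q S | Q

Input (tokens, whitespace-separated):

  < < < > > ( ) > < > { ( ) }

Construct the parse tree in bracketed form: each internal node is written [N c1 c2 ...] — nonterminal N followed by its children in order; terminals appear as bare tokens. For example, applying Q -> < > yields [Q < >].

[S [Q < [S [Q < [S [Q < >]] >] [S [Q ( )]]] >] [S [Q < >] [S [Q { [S [Q ( )]] }]]]]

S
Q S
< S > S
< Q S > S
< < S > S > S
< < Q > S > S
< < < > > S > S
< < < > > Q > S
< < < > > ( ) > S
< < < > > ( ) > Q S
< < < > > ( ) > < > S
< < < > > ( ) > < > Q
< < < > > ( ) > < > { S }
< < < > > ( ) > < > { Q }
< < < > > ( ) > < > { ( ) }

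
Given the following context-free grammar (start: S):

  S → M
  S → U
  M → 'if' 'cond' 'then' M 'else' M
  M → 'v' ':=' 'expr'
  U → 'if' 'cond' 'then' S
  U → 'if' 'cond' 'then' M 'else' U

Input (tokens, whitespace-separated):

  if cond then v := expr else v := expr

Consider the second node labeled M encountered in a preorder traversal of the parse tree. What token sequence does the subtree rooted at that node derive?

[S [M if cond then [M v := expr] else [M v := expr]]]

v := expr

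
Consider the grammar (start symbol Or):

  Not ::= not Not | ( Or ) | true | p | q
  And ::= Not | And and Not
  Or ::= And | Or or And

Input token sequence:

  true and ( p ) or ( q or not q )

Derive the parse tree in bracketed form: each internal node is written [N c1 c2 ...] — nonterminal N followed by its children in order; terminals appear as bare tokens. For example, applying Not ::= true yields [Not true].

[Or [Or [And [And [Not true]] and [Not ( [Or [And [Not p]]] )]]] or [And [Not ( [Or [Or [And [Not q]]] or [And [Not not [Not q]]]] )]]]

Or
Or or And
And or And
And and Not or And
Not and Not or And
true and Not or And
true and ( Or ) or And
true and ( And ) or And
true and ( Not ) or And
true and ( p ) or And
true and ( p ) or Not
true and ( p ) or ( Or )
true and ( p ) or ( Or or And )
true and ( p ) or ( And or And )
true and ( p ) or ( Not or And )
true and ( p ) or ( q or And )
true and ( p ) or ( q or Not )
true and ( p ) or ( q or not Not )
true and ( p ) or ( q or not q )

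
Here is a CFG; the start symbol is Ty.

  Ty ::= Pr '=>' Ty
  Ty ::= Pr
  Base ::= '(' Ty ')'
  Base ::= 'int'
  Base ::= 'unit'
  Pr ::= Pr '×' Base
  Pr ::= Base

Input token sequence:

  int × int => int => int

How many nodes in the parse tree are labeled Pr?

[Ty [Pr [Pr [Base int]] × [Base int]] => [Ty [Pr [Base int]] => [Ty [Pr [Base int]]]]]

4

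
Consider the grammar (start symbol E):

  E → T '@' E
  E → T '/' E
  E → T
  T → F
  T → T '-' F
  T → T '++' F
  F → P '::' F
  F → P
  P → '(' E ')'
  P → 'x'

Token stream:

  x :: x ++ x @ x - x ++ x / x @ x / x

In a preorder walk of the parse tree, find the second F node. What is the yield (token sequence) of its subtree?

x

[E [T [T [F [P x] :: [F [P x]]]] ++ [F [P x]]] @ [E [T [T [T [F [P x]]] - [F [P x]]] ++ [F [P x]]] / [E [T [F [P x]]] @ [E [T [F [P x]]] / [E [T [F [P x]]]]]]]]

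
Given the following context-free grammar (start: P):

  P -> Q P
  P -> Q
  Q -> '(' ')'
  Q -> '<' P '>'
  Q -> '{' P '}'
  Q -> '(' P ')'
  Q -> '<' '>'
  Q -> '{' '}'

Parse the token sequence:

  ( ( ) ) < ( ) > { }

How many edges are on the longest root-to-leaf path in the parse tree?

[P [Q ( [P [Q ( )]] )] [P [Q < [P [Q ( )]] >] [P [Q { }]]]]

5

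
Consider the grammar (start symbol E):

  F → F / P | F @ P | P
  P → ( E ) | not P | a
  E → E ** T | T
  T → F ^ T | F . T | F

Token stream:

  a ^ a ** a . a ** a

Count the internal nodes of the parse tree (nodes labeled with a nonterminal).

18

[E [E [E [T [F [P a]] ^ [T [F [P a]]]]] ** [T [F [P a]] . [T [F [P a]]]]] ** [T [F [P a]]]]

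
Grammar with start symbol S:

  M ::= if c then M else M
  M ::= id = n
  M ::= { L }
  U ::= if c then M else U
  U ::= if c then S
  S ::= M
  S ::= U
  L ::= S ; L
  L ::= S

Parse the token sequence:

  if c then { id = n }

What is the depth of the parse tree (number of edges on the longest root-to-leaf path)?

7

[S [U if c then [S [M { [L [S [M id = n]]] }]]]]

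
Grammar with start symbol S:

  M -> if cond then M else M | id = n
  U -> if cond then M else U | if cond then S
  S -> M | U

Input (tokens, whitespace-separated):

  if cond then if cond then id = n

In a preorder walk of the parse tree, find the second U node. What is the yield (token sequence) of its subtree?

if cond then id = n

[S [U if cond then [S [U if cond then [S [M id = n]]]]]]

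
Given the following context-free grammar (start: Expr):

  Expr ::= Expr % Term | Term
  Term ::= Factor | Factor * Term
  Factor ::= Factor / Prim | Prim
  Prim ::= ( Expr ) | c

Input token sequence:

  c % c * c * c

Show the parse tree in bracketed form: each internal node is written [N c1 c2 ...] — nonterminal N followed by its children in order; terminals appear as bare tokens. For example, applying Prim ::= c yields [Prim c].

[Expr [Expr [Term [Factor [Prim c]]]] % [Term [Factor [Prim c]] * [Term [Factor [Prim c]] * [Term [Factor [Prim c]]]]]]

Expr
Expr % Term
Term % Term
Factor % Term
Prim % Term
c % Term
c % Factor * Term
c % Prim * Term
c % c * Term
c % c * Factor * Term
c % c * Prim * Term
c % c * c * Term
c % c * c * Factor
c % c * c * Prim
c % c * c * c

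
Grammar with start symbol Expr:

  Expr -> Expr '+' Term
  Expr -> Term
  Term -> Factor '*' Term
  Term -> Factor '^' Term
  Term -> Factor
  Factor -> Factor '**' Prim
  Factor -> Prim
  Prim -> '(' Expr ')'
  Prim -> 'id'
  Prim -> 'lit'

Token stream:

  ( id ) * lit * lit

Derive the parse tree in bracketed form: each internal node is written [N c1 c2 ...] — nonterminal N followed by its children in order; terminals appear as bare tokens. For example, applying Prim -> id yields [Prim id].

Expr
Term
Factor * Term
Prim * Term
( Expr ) * Term
( Term ) * Term
( Factor ) * Term
( Prim ) * Term
( id ) * Term
( id ) * Factor * Term
( id ) * Prim * Term
( id ) * lit * Term
( id ) * lit * Factor
( id ) * lit * Prim
( id ) * lit * lit

[Expr [Term [Factor [Prim ( [Expr [Term [Factor [Prim id]]]] )]] * [Term [Factor [Prim lit]] * [Term [Factor [Prim lit]]]]]]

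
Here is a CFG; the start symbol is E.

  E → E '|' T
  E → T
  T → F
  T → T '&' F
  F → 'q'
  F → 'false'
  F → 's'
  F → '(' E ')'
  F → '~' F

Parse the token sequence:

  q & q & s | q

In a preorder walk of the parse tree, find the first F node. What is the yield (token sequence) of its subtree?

q

[E [E [T [T [T [F q]] & [F q]] & [F s]]] | [T [F q]]]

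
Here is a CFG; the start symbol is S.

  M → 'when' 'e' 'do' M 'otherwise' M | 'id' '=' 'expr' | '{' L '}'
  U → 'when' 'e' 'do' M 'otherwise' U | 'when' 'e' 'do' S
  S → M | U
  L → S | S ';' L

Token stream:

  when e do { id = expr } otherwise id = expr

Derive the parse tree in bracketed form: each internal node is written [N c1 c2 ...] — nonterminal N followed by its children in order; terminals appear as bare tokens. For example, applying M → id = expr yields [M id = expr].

S
M
when e do M otherwise M
when e do { L } otherwise M
when e do { S } otherwise M
when e do { M } otherwise M
when e do { id = expr } otherwise M
when e do { id = expr } otherwise id = expr

[S [M when e do [M { [L [S [M id = expr]]] }] otherwise [M id = expr]]]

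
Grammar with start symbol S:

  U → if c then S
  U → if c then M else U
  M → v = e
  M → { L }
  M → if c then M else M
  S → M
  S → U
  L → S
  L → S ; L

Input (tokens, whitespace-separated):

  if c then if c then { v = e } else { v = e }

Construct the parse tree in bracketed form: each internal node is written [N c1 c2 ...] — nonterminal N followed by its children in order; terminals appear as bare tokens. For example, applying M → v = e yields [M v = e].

[S [U if c then [S [M if c then [M { [L [S [M v = e]]] }] else [M { [L [S [M v = e]]] }]]]]]

S
U
if c then S
if c then M
if c then if c then M else M
if c then if c then { L } else M
if c then if c then { S } else M
if c then if c then { M } else M
if c then if c then { v = e } else M
if c then if c then { v = e } else { L }
if c then if c then { v = e } else { S }
if c then if c then { v = e } else { M }
if c then if c then { v = e } else { v = e }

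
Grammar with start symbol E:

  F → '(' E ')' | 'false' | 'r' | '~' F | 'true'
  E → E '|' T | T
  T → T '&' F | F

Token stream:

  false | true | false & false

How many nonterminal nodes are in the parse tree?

[E [E [E [T [F false]]] | [T [F true]]] | [T [T [F false]] & [F false]]]

11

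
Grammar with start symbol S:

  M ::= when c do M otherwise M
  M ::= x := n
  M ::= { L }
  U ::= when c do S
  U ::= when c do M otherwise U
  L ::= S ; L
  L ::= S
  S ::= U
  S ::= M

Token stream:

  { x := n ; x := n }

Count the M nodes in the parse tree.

[S [M { [L [S [M x := n]] ; [L [S [M x := n]]]] }]]

3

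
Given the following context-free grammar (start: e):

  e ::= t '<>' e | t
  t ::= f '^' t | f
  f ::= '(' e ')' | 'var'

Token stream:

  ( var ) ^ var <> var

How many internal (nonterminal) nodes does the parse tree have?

[e [t [f ( [e [t [f var]]] )] ^ [t [f var]]] <> [e [t [f var]]]]

11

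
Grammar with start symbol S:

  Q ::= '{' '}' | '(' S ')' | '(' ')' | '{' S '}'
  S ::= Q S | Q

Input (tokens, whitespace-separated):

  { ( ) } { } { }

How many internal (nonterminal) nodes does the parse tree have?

[S [Q { [S [Q ( )]] }] [S [Q { }] [S [Q { }]]]]

8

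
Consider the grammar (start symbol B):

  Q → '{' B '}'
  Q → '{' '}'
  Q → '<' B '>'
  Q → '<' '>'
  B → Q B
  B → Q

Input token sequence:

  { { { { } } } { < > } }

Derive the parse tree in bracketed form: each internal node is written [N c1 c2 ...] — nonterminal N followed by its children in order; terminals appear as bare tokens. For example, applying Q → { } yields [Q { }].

B
Q
{ B }
{ Q B }
{ { B } B }
{ { Q } B }
{ { { B } } B }
{ { { Q } } B }
{ { { { } } } B }
{ { { { } } } Q }
{ { { { } } } { B } }
{ { { { } } } { Q } }
{ { { { } } } { < > } }

[B [Q { [B [Q { [B [Q { [B [Q { }]] }]] }] [B [Q { [B [Q < >]] }]]] }]]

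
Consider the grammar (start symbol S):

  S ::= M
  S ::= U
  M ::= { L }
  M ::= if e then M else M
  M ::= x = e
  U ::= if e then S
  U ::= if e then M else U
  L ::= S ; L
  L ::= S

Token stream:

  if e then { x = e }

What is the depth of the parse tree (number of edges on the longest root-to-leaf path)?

7

[S [U if e then [S [M { [L [S [M x = e]]] }]]]]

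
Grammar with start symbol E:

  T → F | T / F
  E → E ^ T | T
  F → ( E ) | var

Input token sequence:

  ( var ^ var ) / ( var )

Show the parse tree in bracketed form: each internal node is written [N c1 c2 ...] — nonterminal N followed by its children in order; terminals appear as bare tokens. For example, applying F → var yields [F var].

[E [T [T [F ( [E [E [T [F var]]] ^ [T [F var]]] )]] / [F ( [E [T [F var]]] )]]]

E
T
T / F
F / F
( E ) / F
( E ^ T ) / F
( T ^ T ) / F
( F ^ T ) / F
( var ^ T ) / F
( var ^ F ) / F
( var ^ var ) / F
( var ^ var ) / ( E )
( var ^ var ) / ( T )
( var ^ var ) / ( F )
( var ^ var ) / ( var )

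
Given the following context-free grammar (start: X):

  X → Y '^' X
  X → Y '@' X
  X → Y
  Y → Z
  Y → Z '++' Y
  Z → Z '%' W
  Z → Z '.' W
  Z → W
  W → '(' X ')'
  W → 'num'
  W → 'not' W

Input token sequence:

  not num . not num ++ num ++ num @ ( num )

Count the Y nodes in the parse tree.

5

[X [Y [Z [Z [W not [W num]]] . [W not [W num]]] ++ [Y [Z [W num]] ++ [Y [Z [W num]]]]] @ [X [Y [Z [W ( [X [Y [Z [W num]]]] )]]]]]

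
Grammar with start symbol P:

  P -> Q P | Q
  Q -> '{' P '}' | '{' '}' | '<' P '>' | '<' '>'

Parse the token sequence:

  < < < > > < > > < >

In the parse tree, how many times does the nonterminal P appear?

5

[P [Q < [P [Q < [P [Q < >]] >] [P [Q < >]]] >] [P [Q < >]]]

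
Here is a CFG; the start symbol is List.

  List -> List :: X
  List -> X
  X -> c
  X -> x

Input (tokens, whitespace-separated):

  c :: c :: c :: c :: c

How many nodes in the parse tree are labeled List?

[List [List [List [List [List [X c]] :: [X c]] :: [X c]] :: [X c]] :: [X c]]

5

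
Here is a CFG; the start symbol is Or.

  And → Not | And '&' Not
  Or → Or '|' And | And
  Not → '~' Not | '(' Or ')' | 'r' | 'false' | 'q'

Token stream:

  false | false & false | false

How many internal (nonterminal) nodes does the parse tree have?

[Or [Or [Or [And [Not false]]] | [And [And [Not false]] & [Not false]]] | [And [Not false]]]

11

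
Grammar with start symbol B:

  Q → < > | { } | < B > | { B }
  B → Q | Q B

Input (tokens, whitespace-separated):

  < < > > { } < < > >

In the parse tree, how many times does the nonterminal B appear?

[B [Q < [B [Q < >]] >] [B [Q { }] [B [Q < [B [Q < >]] >]]]]

5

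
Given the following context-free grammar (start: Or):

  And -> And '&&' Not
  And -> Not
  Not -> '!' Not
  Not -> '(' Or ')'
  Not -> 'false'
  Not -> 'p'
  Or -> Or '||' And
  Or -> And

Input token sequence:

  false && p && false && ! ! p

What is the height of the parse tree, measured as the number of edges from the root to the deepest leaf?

[Or [And [And [And [And [Not false]] && [Not p]] && [Not false]] && [Not ! [Not ! [Not p]]]]]

6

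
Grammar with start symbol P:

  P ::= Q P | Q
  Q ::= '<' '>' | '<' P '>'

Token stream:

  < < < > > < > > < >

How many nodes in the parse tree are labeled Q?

5

[P [Q < [P [Q < [P [Q < >]] >] [P [Q < >]]] >] [P [Q < >]]]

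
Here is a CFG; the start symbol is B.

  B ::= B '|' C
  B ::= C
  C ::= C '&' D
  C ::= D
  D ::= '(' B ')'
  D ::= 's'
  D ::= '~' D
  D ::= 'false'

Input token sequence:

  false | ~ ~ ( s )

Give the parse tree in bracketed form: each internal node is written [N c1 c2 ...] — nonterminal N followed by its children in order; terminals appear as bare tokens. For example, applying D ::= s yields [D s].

B
B | C
C | C
D | C
false | C
false | D
false | ~ D
false | ~ ~ D
false | ~ ~ ( B )
false | ~ ~ ( C )
false | ~ ~ ( D )
false | ~ ~ ( s )

[B [B [C [D false]]] | [C [D ~ [D ~ [D ( [B [C [D s]]] )]]]]]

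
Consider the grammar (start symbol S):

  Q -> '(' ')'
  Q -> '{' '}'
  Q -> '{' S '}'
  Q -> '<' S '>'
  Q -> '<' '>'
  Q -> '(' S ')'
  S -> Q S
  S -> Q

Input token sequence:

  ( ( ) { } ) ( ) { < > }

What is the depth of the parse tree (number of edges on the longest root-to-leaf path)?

[S [Q ( [S [Q ( )] [S [Q { }]]] )] [S [Q ( )] [S [Q { [S [Q < >]] }]]]]

6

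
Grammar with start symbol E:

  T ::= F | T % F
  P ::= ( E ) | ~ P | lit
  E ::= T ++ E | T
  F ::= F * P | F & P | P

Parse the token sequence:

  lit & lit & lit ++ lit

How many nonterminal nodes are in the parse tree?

12

[E [T [F [F [F [P lit]] & [P lit]] & [P lit]]] ++ [E [T [F [P lit]]]]]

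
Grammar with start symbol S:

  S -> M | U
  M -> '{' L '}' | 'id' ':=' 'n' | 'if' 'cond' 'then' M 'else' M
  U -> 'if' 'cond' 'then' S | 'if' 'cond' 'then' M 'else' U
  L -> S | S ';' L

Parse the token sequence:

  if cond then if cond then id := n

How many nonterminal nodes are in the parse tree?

6

[S [U if cond then [S [U if cond then [S [M id := n]]]]]]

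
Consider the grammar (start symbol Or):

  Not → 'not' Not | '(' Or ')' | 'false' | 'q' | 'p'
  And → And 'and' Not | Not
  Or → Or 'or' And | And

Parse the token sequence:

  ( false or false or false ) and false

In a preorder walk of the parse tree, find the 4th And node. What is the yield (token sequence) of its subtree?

[Or [And [And [Not ( [Or [Or [Or [And [Not false]]] or [And [Not false]]] or [And [Not false]]] )]] and [Not false]]]

false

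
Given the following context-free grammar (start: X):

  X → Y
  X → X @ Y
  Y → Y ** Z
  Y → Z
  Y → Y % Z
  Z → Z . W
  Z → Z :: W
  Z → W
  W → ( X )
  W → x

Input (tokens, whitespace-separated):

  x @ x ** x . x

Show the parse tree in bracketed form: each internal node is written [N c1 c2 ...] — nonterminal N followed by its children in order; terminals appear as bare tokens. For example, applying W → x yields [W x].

X
X @ Y
Y @ Y
Z @ Y
W @ Y
x @ Y
x @ Y ** Z
x @ Z ** Z
x @ W ** Z
x @ x ** Z
x @ x ** Z . W
x @ x ** W . W
x @ x ** x . W
x @ x ** x . x

[X [X [Y [Z [W x]]]] @ [Y [Y [Z [W x]]] ** [Z [Z [W x]] . [W x]]]]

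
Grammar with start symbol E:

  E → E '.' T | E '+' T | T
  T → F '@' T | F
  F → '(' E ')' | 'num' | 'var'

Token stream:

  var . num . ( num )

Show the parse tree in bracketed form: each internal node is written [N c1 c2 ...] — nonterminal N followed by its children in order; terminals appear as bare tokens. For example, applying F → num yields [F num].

[E [E [E [T [F var]]] . [T [F num]]] . [T [F ( [E [T [F num]]] )]]]

E
E . T
E . T . T
T . T . T
F . T . T
var . T . T
var . F . T
var . num . T
var . num . F
var . num . ( E )
var . num . ( T )
var . num . ( F )
var . num . ( num )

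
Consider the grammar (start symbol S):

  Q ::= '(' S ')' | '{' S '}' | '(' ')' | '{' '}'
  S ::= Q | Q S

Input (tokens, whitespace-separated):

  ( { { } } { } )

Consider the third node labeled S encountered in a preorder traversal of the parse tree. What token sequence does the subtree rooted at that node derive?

[S [Q ( [S [Q { [S [Q { }]] }] [S [Q { }]]] )]]

{ }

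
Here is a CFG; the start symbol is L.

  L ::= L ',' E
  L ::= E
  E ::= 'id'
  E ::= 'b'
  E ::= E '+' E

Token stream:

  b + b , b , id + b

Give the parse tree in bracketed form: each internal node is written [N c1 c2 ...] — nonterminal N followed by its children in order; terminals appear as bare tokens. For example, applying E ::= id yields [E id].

[L [L [L [E [E b] + [E b]]] , [E b]] , [E [E id] + [E b]]]

L
L , E
L , E , E
E , E , E
E + E , E , E
b + E , E , E
b + b , E , E
b + b , b , E
b + b , b , E + E
b + b , b , id + E
b + b , b , id + b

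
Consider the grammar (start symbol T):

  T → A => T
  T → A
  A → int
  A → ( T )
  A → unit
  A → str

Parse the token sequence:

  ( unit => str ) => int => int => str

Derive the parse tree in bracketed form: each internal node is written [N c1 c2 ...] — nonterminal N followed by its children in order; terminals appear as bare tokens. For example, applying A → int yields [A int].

[T [A ( [T [A unit] => [T [A str]]] )] => [T [A int] => [T [A int] => [T [A str]]]]]

T
A => T
( T ) => T
( A => T ) => T
( unit => T ) => T
( unit => A ) => T
( unit => str ) => T
( unit => str ) => A => T
( unit => str ) => int => T
( unit => str ) => int => A => T
( unit => str ) => int => int => T
( unit => str ) => int => int => A
( unit => str ) => int => int => str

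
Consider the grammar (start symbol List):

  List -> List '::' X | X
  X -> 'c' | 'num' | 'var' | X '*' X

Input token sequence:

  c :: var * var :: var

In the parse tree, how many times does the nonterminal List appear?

[List [List [List [X c]] :: [X [X var] * [X var]]] :: [X var]]

3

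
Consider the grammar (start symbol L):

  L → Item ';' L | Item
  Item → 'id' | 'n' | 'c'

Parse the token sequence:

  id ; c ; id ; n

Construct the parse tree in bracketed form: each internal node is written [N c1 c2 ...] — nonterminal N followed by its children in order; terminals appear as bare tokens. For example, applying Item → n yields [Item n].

[L [Item id] ; [L [Item c] ; [L [Item id] ; [L [Item n]]]]]

L
Item ; L
id ; L
id ; Item ; L
id ; c ; L
id ; c ; Item ; L
id ; c ; id ; L
id ; c ; id ; Item
id ; c ; id ; n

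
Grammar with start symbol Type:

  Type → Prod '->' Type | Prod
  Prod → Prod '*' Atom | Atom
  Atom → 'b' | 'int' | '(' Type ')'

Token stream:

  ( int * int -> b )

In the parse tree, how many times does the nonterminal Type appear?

3

[Type [Prod [Atom ( [Type [Prod [Prod [Atom int]] * [Atom int]] -> [Type [Prod [Atom b]]]] )]]]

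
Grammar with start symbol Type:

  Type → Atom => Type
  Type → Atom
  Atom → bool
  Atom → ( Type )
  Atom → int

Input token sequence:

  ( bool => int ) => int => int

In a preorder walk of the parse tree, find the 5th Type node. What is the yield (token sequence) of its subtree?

[Type [Atom ( [Type [Atom bool] => [Type [Atom int]]] )] => [Type [Atom int] => [Type [Atom int]]]]

int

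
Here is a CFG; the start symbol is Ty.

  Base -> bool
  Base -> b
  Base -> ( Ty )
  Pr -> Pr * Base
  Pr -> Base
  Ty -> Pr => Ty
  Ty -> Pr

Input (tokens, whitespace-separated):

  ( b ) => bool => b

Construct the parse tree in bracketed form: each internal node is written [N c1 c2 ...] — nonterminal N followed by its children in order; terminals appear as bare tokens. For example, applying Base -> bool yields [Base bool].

[Ty [Pr [Base ( [Ty [Pr [Base b]]] )]] => [Ty [Pr [Base bool]] => [Ty [Pr [Base b]]]]]

Ty
Pr => Ty
Base => Ty
( Ty ) => Ty
( Pr ) => Ty
( Base ) => Ty
( b ) => Ty
( b ) => Pr => Ty
( b ) => Base => Ty
( b ) => bool => Ty
( b ) => bool => Pr
( b ) => bool => Base
( b ) => bool => b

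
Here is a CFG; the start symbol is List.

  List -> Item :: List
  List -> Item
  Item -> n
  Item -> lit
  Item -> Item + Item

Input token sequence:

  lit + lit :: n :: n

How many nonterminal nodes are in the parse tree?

8

[List [Item [Item lit] + [Item lit]] :: [List [Item n] :: [List [Item n]]]]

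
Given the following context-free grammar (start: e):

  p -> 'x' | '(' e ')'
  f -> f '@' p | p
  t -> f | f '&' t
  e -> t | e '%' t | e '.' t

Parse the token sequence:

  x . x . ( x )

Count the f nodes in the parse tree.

4

[e [e [e [t [f [p x]]]] . [t [f [p x]]]] . [t [f [p ( [e [t [f [p x]]]] )]]]]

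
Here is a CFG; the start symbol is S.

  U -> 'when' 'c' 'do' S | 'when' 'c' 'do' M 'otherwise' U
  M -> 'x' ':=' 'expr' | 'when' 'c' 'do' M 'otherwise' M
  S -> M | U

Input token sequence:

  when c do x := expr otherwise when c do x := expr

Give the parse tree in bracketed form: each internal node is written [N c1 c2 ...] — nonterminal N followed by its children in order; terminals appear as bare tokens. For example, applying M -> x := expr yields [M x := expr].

[S [U when c do [M x := expr] otherwise [U when c do [S [M x := expr]]]]]

S
U
when c do M otherwise U
when c do x := expr otherwise U
when c do x := expr otherwise when c do S
when c do x := expr otherwise when c do M
when c do x := expr otherwise when c do x := expr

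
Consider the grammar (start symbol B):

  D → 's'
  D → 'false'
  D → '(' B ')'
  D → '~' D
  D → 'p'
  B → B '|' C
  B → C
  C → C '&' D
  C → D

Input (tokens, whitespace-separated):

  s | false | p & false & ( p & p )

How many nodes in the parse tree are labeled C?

[B [B [B [C [D s]]] | [C [D false]]] | [C [C [C [D p]] & [D false]] & [D ( [B [C [C [D p]] & [D p]]] )]]]

7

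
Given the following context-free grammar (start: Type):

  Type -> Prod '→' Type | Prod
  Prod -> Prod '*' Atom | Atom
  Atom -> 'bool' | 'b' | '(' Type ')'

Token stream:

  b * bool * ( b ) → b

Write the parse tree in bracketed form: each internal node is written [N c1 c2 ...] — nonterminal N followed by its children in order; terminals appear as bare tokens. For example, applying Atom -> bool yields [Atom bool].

Type
Prod → Type
Prod * Atom → Type
Prod * Atom * Atom → Type
Atom * Atom * Atom → Type
b * Atom * Atom → Type
b * bool * Atom → Type
b * bool * ( Type ) → Type
b * bool * ( Prod ) → Type
b * bool * ( Atom ) → Type
b * bool * ( b ) → Type
b * bool * ( b ) → Prod
b * bool * ( b ) → Atom
b * bool * ( b ) → b

[Type [Prod [Prod [Prod [Atom b]] * [Atom bool]] * [Atom ( [Type [Prod [Atom b]]] )]] → [Type [Prod [Atom b]]]]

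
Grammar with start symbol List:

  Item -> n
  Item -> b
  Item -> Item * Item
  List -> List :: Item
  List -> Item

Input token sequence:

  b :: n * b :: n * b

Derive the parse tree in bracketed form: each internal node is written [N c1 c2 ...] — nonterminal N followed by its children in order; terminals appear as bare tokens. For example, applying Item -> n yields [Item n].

[List [List [List [Item b]] :: [Item [Item n] * [Item b]]] :: [Item [Item n] * [Item b]]]

List
List :: Item
List :: Item :: Item
Item :: Item :: Item
b :: Item :: Item
b :: Item * Item :: Item
b :: n * Item :: Item
b :: n * b :: Item
b :: n * b :: Item * Item
b :: n * b :: n * Item
b :: n * b :: n * b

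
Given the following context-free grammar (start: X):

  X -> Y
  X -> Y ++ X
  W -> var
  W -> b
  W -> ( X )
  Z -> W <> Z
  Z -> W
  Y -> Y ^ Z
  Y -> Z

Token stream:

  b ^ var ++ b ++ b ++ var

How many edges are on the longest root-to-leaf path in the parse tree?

7

[X [Y [Y [Z [W b]]] ^ [Z [W var]]] ++ [X [Y [Z [W b]]] ++ [X [Y [Z [W b]]] ++ [X [Y [Z [W var]]]]]]]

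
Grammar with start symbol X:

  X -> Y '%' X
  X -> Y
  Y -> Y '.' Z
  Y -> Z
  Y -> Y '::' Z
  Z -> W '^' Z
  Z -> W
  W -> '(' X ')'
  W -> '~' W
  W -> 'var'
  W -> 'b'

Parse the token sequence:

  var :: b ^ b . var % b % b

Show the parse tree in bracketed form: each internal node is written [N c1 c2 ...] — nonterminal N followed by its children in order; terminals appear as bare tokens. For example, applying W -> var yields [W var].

[X [Y [Y [Y [Z [W var]]] :: [Z [W b] ^ [Z [W b]]]] . [Z [W var]]] % [X [Y [Z [W b]]] % [X [Y [Z [W b]]]]]]

X
Y % X
Y . Z % X
Y :: Z . Z % X
Z :: Z . Z % X
W :: Z . Z % X
var :: Z . Z % X
var :: W ^ Z . Z % X
var :: b ^ Z . Z % X
var :: b ^ W . Z % X
var :: b ^ b . Z % X
var :: b ^ b . W % X
var :: b ^ b . var % X
var :: b ^ b . var % Y % X
var :: b ^ b . var % Z % X
var :: b ^ b . var % W % X
var :: b ^ b . var % b % X
var :: b ^ b . var % b % Y
var :: b ^ b . var % b % Z
var :: b ^ b . var % b % W
var :: b ^ b . var % b % b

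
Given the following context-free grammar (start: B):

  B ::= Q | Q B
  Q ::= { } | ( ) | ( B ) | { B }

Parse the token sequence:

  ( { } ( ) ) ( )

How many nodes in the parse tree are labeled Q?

[B [Q ( [B [Q { }] [B [Q ( )]]] )] [B [Q ( )]]]

4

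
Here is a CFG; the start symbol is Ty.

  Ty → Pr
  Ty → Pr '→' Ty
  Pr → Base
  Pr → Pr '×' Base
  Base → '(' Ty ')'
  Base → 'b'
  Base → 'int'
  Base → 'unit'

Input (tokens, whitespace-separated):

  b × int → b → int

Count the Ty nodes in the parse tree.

[Ty [Pr [Pr [Base b]] × [Base int]] → [Ty [Pr [Base b]] → [Ty [Pr [Base int]]]]]

3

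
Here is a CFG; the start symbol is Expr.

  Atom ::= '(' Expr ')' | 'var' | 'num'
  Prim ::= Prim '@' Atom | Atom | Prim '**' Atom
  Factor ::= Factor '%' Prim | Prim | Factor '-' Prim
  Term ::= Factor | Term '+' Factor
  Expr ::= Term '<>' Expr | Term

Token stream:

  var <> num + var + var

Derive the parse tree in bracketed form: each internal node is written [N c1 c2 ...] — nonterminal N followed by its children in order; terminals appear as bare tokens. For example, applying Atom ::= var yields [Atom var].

Expr
Term <> Expr
Factor <> Expr
Prim <> Expr
Atom <> Expr
var <> Expr
var <> Term
var <> Term + Factor
var <> Term + Factor + Factor
var <> Factor + Factor + Factor
var <> Prim + Factor + Factor
var <> Atom + Factor + Factor
var <> num + Factor + Factor
var <> num + Prim + Factor
var <> num + Atom + Factor
var <> num + var + Factor
var <> num + var + Prim
var <> num + var + Atom
var <> num + var + var

[Expr [Term [Factor [Prim [Atom var]]]] <> [Expr [Term [Term [Term [Factor [Prim [Atom num]]]] + [Factor [Prim [Atom var]]]] + [Factor [Prim [Atom var]]]]]]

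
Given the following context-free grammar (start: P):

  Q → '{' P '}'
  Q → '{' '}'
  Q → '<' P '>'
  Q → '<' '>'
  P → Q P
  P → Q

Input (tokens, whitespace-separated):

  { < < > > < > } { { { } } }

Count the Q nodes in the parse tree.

[P [Q { [P [Q < [P [Q < >]] >] [P [Q < >]]] }] [P [Q { [P [Q { [P [Q { }]] }]] }]]]

7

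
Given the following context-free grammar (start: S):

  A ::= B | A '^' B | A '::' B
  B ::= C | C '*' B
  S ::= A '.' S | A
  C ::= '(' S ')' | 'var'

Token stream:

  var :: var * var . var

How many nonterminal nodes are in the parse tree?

[S [A [A [B [C var]]] :: [B [C var] * [B [C var]]]] . [S [A [B [C var]]]]]

13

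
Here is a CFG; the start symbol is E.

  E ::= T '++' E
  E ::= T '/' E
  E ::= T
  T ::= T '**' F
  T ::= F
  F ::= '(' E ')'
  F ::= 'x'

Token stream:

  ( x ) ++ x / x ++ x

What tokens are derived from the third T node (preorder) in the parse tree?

[E [T [F ( [E [T [F x]]] )]] ++ [E [T [F x]] / [E [T [F x]] ++ [E [T [F x]]]]]]

x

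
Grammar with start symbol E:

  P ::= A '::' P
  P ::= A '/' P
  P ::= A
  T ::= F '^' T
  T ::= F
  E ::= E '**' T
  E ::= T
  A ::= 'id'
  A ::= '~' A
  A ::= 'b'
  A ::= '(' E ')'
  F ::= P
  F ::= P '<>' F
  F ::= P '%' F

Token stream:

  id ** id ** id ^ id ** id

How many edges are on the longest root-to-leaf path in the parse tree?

8

[E [E [E [E [T [F [P [A id]]]]] ** [T [F [P [A id]]]]] ** [T [F [P [A id]]] ^ [T [F [P [A id]]]]]] ** [T [F [P [A id]]]]]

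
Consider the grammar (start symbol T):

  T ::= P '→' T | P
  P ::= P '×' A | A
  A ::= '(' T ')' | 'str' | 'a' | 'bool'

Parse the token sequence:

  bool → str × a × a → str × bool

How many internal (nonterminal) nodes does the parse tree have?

15

[T [P [A bool]] → [T [P [P [P [A str]] × [A a]] × [A a]] → [T [P [P [A str]] × [A bool]]]]]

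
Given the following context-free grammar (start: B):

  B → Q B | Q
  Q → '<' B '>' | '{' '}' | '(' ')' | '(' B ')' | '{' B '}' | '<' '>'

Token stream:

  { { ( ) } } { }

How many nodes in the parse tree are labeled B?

[B [Q { [B [Q { [B [Q ( )]] }]] }] [B [Q { }]]]

4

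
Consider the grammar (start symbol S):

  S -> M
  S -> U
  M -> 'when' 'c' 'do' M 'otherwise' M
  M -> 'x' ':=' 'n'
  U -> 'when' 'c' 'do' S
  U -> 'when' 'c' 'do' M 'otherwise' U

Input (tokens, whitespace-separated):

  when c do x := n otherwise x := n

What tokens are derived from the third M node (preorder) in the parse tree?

[S [M when c do [M x := n] otherwise [M x := n]]]

x := n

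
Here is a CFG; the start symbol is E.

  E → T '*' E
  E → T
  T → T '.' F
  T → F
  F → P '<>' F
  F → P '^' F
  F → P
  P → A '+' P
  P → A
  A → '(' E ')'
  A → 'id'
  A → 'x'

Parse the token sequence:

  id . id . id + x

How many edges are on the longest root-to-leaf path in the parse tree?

[E [T [T [T [F [P [A id]]]] . [F [P [A id]]]] . [F [P [A id] + [P [A x]]]]]]

7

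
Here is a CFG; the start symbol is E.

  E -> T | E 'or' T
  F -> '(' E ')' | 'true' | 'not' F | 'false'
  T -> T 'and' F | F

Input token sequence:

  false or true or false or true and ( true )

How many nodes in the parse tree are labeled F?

[E [E [E [E [T [F false]]] or [T [F true]]] or [T [F false]]] or [T [T [F true]] and [F ( [E [T [F true]]] )]]]

6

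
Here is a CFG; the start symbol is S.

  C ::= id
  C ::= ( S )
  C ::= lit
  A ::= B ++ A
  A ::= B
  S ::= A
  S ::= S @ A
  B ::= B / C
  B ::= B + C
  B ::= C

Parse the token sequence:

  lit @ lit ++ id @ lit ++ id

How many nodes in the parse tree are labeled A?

[S [S [S [A [B [C lit]]]] @ [A [B [C lit]] ++ [A [B [C id]]]]] @ [A [B [C lit]] ++ [A [B [C id]]]]]

5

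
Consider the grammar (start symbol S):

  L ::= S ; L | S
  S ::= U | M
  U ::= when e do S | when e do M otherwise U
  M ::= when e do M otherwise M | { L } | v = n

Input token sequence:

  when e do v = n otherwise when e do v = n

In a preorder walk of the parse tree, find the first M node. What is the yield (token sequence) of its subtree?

v = n

[S [U when e do [M v = n] otherwise [U when e do [S [M v = n]]]]]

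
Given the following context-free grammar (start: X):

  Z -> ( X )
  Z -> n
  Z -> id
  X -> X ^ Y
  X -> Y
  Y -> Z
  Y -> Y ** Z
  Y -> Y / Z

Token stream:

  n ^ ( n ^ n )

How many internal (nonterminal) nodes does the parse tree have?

[X [X [Y [Z n]]] ^ [Y [Z ( [X [X [Y [Z n]]] ^ [Y [Z n]]] )]]]

12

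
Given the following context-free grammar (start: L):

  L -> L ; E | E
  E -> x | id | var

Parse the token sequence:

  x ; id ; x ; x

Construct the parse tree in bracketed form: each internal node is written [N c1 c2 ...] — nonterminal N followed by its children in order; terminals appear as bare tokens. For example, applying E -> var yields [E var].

L
L ; E
L ; E ; E
L ; E ; E ; E
E ; E ; E ; E
x ; E ; E ; E
x ; id ; E ; E
x ; id ; x ; E
x ; id ; x ; x

[L [L [L [L [E x]] ; [E id]] ; [E x]] ; [E x]]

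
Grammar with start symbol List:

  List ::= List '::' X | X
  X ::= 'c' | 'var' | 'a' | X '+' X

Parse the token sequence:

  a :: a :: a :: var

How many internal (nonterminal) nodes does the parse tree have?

[List [List [List [List [X a]] :: [X a]] :: [X a]] :: [X var]]

8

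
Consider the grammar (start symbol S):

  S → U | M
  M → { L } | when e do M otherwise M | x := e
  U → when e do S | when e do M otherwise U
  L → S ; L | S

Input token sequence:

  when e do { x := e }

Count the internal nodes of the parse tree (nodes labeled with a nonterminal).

7

[S [U when e do [S [M { [L [S [M x := e]]] }]]]]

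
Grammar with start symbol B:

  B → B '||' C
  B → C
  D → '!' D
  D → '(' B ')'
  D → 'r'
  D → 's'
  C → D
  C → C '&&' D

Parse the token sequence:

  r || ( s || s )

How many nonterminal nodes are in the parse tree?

12

[B [B [C [D r]]] || [C [D ( [B [B [C [D s]]] || [C [D s]]] )]]]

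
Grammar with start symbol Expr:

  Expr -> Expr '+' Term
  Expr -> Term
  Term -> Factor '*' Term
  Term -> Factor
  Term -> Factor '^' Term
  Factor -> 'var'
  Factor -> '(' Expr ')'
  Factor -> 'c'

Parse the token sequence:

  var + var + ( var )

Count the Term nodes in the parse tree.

4

[Expr [Expr [Expr [Term [Factor var]]] + [Term [Factor var]]] + [Term [Factor ( [Expr [Term [Factor var]]] )]]]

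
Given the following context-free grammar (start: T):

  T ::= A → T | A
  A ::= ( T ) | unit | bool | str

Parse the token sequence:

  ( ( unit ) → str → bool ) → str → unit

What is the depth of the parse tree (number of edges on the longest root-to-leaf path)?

[T [A ( [T [A ( [T [A unit]] )] → [T [A str] → [T [A bool]]]] )] → [T [A str] → [T [A unit]]]]

6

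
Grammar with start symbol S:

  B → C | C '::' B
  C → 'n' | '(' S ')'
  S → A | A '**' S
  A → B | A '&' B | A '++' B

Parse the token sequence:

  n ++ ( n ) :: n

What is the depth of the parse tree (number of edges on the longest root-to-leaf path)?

[S [A [A [B [C n]]] ++ [B [C ( [S [A [B [C n]]]] )] :: [B [C n]]]]]

8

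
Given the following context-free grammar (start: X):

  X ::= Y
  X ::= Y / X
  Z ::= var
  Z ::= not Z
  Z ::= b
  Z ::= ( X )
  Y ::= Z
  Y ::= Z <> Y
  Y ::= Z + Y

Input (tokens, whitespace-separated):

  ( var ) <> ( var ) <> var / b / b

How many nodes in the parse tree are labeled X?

[X [Y [Z ( [X [Y [Z var]]] )] <> [Y [Z ( [X [Y [Z var]]] )] <> [Y [Z var]]]] / [X [Y [Z b]] / [X [Y [Z b]]]]]

5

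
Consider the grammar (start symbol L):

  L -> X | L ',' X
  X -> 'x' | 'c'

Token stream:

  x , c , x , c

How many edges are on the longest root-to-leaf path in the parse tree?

[L [L [L [L [X x]] , [X c]] , [X x]] , [X c]]

5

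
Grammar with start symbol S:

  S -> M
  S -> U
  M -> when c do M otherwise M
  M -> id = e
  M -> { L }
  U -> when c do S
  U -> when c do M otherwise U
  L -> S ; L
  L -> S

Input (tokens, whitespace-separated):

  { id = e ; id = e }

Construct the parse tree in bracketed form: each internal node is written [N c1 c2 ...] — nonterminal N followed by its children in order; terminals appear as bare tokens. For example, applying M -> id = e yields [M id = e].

[S [M { [L [S [M id = e]] ; [L [S [M id = e]]]] }]]

S
M
{ L }
{ S ; L }
{ M ; L }
{ id = e ; L }
{ id = e ; S }
{ id = e ; M }
{ id = e ; id = e }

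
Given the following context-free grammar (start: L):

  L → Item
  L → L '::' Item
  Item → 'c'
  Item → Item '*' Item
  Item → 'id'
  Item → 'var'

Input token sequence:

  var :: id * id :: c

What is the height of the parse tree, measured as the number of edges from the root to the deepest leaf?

4

[L [L [L [Item var]] :: [Item [Item id] * [Item id]]] :: [Item c]]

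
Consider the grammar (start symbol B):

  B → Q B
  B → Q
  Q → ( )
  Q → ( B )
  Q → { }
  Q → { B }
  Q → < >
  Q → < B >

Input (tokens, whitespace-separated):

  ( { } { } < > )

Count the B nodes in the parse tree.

4

[B [Q ( [B [Q { }] [B [Q { }] [B [Q < >]]]] )]]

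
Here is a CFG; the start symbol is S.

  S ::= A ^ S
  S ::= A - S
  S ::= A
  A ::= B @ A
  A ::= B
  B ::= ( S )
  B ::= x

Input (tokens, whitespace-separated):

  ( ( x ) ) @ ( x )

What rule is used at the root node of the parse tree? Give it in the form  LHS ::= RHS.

[S [A [B ( [S [A [B ( [S [A [B x]]] )]]] )] @ [A [B ( [S [A [B x]]] )]]]]

S ::= A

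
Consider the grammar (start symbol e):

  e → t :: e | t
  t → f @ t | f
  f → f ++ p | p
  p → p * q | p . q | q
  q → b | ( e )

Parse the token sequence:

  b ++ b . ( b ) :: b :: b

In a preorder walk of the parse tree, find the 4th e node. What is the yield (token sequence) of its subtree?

b

[e [t [f [f [p [q b]]] ++ [p [p [q b]] . [q ( [e [t [f [p [q b]]]]] )]]]] :: [e [t [f [p [q b]]]] :: [e [t [f [p [q b]]]]]]]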